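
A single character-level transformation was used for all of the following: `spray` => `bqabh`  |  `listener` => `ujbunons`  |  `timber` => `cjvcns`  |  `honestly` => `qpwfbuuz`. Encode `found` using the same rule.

opdom

Shifts by position in spray: pos 0: s→b (+9), pos 1: p→q (+1), pos 2: r→a (+9), pos 3: a→b (+1) — repeating every 2. It's a Vigenère-style cipher with numeric key [9,1]: position i shifts by key[i mod 2].
Applying it to found: f+9=o, o+1=p, u+9=d, n+1=o, d+9=m.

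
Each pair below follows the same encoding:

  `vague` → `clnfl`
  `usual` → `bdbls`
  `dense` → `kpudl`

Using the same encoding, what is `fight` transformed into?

Shifts by position in vague: pos 0: v→c (+7), pos 1: a→l (+11), pos 2: g→n (+7), pos 3: u→f (+11) — repeating every 2. The shifts repeat in a cycle of length 2: positions 0,1,… shift by +7, +11, then the pattern repeats.
On fight: f+7=m, i+11=t, g+7=n, h+11=s, t+7=a.

mtnsa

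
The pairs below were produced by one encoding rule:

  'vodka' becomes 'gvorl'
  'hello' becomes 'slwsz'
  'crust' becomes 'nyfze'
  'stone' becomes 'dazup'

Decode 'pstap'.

Shifts by position in vodka: pos 0: v→g (+11), pos 1: o→v (+7), pos 2: d→o (+11), pos 3: k→r (+7) — repeating every 2. It's a Vigenère-style cipher with numeric key [11,7]: position i shifts by key[i mod 2].
Decoding pstap: p−11=e, s−7=l, t−11=i, a−7=t, p−11=e.

elite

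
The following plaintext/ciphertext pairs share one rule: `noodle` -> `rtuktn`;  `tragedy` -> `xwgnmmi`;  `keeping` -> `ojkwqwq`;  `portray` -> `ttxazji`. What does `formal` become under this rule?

jtxtiu

In noodle: n→r is +4, o→t is +5, o→u is +6, d→k is +7 — the shift increases by 1 each position. Each letter shifts forward by (position + 4), i.e. 4, 5, 6, … — the shift grows by one for each successive letter.
Applying it to formal: f+4=j, o+5=t, r+6=x, m+7=t, a+8=i, l+9=u.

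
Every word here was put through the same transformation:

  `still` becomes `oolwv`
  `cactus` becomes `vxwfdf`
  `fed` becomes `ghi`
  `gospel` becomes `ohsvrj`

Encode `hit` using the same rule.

wlk

Read the word backwards and shift each letter +3.
On hit: reverse → tih; then shift: t+3=w, i+3=l, h+3=k.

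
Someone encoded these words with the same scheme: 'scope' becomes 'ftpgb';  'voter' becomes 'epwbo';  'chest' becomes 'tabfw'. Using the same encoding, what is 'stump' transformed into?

Each letter's alphabet position (a=0..z=25) is mapped through 17·x+11 mod 26 — an affine cipher.
For stump: s(18)→17·18+11≡5=f; t(19)→17·19+11≡22=w; u(20)→17·20+11≡13=n; m(12)→17·12+11≡7=h; p(15)→17·15+11≡6=g (all mod 26).

fwnhg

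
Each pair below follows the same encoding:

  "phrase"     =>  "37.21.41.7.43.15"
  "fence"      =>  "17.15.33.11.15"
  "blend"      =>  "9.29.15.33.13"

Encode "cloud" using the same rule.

11.29.35.47.13

p(#16)→37 and h(#8)→21: differences scale by 2, so n = 2·pos + 5. The formula is n = 2×(alphabet index, a=1) + 5.
For cloud: c=3→11, l=12→29, o=15→35, u=21→47, d=4→13.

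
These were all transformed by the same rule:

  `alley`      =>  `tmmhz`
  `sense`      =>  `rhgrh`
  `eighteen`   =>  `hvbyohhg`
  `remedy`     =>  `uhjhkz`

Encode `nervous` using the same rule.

ghuidlr

This is an affine cipher: with a=0,…,z=25, each position x becomes (23x+19) mod 26.
On nervous: n(13)→23·13+19≡6=g; e(4)→23·4+19≡7=h; r(17)→23·17+19≡20=u; v(21)→23·21+19≡8=i; o(14)→23·14+19≡3=d; u(20)→23·20+19≡11=l; s(18)→23·18+19≡17=r (all mod 26).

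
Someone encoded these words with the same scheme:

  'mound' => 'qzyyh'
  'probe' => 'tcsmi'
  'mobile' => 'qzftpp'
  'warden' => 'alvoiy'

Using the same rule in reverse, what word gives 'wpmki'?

Shifts by position in mound: pos 0: m→q (+4), pos 1: o→z (+11), pos 2: u→y (+4), pos 3: n→y (+11) — repeating every 2. The shifts repeat in a cycle of length 2: positions 0,1,… shift by +4, +11, then the pattern repeats.
Undoing it on wpmki: w−4=s, p−11=e, m−4=i, k−11=z, i−4=e.

seize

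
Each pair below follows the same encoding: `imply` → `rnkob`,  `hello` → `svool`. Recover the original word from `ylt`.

bog

Each pair mirrors across the alphabet (i↔r, m↔n, p↔k): positions sum to 25. This is the alphabet-reversal cipher (Atbash): a becomes z, b becomes y, etc.
Undoing it on ylt: y↔b, l↔o, t↔g.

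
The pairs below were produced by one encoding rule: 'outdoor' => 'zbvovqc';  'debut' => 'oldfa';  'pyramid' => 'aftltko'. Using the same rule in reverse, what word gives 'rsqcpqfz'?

glorious

Shifts by position in outdoor: pos 0: o→z (+11), pos 1: u→b (+7), pos 2: t→v (+2), pos 3: d→o (+11), pos 4: o→v (+7), pos 5: o→q (+2) — repeating every 3. It's a Vigenère-style cipher with numeric key [11,7,2]: position i shifts by key[i mod 3].
Decoding rsqcpqfz: r−11=g, s−7=l, q−2=o, c−11=r, p−7=i, q−2=o, f−11=u, z−7=s.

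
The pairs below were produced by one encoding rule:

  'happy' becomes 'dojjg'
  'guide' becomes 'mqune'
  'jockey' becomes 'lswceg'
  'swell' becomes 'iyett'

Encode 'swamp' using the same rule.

h(7)→d(3) and a(0)→o(14) fit y≡17x+14 (mod 26); the inverse of 17 mod 26 is 23. Treating letters as 0–25, the rule is x ↦ 17x + 14 (mod 26).
On swamp: s(18)→17·18+14≡8=i; w(22)→17·22+14≡24=y; a(0)→17·0+14≡14=o; m(12)→17·12+14≡10=k; p(15)→17·15+14≡9=j (all mod 26).

iyokj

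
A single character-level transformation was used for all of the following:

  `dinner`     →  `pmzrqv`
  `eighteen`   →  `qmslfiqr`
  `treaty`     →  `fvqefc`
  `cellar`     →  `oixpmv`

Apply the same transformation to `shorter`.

Shifts by position in dinner: pos 0: d→p (+12), pos 1: i→m (+4), pos 2: n→z (+12), pos 3: n→r (+4) — repeating every 2. It's a Vigenère-style cipher with numeric key [12,4]: position i shifts by key[i mod 2].
For shorter: s+12=e, h+4=l, o+12=a, r+4=v, t+12=f, e+4=i, r+12=d.

elavfid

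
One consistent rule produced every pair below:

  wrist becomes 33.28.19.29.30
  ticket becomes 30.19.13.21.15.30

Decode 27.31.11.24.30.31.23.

quantum

w is letter #23 and maps to 33: an offset of 10. Each letter is replaced by its alphabet position (a=1..z=26) + 10.
Undoing it on 27.31.11.24.30.31.23: 27→(27−10)÷1=17=q, 31→(31−10)÷1=21=u, 11→(11−10)÷1=1=a, 24→(24−10)÷1=14=n, 30→(30−10)÷1=20=t, 31→(31−10)÷1=21=u, 23→(23−10)÷1=13=m.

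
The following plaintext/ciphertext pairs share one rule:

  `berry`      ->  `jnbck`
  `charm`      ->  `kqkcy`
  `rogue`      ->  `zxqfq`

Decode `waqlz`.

organ

In berry: b→j is +8, e→n is +9, r→b is +10, r→c is +11 — the shift increases by 1 each position. Letter i (0-indexed) is shifted by i+8, so successive shifts are 8, 9, 10, ….
Reversing it on waqlz: w−8=o, a−9=r, q−10=g, l−11=a, z−12=n.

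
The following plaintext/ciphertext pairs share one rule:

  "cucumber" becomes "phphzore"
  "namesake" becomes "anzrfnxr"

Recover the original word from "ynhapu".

Compare letters: c→p is +13, u→h is +13, c→p is +13 — a constant shift. It's a constant shift of +13 (ROT13).
Undoing it on ynhapu: y−13=l, n−13=a, h−13=u, a−13=n, p−13=c, u−13=h.

launch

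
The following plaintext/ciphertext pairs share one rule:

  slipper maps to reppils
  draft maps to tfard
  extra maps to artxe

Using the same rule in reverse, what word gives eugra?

argue

The output letters match the input read backwards: slipper reversed is reppils. The word is simply reversed.
Reversing it on eugra: then reverse → argue.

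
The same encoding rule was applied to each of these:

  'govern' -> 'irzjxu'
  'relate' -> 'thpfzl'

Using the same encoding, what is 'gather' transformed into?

idxmky

In govern: g→i is +2, o→r is +3, v→z is +4, e→j is +5 — the shift increases by 1 each position. Letter i (0-indexed) is shifted by i+2, so successive shifts are 2, 3, 4, ….
On gather: g+2=i, a+3=d, t+4=x, h+5=m, e+6=k, r+7=y.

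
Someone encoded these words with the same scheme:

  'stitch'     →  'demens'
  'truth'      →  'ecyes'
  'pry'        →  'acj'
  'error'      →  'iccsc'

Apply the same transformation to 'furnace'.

Vowels shift forward by 4 and consonants shift forward by 11.
On furnace: f(cons)+11=q, u(vowel)+4=y, r(cons)+11=c, n(cons)+11=y, a(vowel)+4=e, c(cons)+11=n, e(vowel)+4=i.

qycyeni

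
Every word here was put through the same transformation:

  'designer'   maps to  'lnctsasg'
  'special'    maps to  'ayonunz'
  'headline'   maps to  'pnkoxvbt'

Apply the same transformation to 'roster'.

zxceqe

In designer: d→l is +8, e→n is +9, s→c is +10, i→t is +11 — the shift increases by 1 each position. Each letter shifts forward by (position + 8), i.e. 8, 9, 10, … — the shift grows by one for each successive letter.
For roster: r+8=z, o+9=x, s+10=c, t+11=e, e+12=q, r+13=e.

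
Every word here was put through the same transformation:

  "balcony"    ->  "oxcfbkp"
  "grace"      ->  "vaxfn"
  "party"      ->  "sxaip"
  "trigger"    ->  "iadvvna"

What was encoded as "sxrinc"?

b(1)→o(14) and a(0)→x(23) fit y≡17x+23 (mod 26); the inverse of 17 mod 26 is 23. Each letter's alphabet position (a=0..z=25) is mapped through 17·x+23 mod 26 — an affine cipher.
Decoding sxrinc: s(18)→23·(18−23)≡15=p; x(23)→23·(23−23)≡0=a; r(17)→23·(17−23)≡18=s; i(8)→23·(8−23)≡19=t; n(13)→23·(13−23)≡4=e; c(2)→23·(2−23)≡11=l (all mod 26).

pastel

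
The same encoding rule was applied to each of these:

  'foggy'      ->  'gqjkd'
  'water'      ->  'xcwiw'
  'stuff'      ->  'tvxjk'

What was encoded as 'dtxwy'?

Each letter shifts forward by (position + 1), i.e. 1, 2, 3, … — the shift grows by one for each successive letter.
Undoing it on dtxwy: d−1=c, t−2=r, x−3=u, w−4=s, y−5=t.

crust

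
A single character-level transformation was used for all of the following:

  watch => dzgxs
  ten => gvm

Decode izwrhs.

Each pair mirrors across the alphabet (w↔d, a↔z, t↔g): positions sum to 25. Each letter is replaced by its mirror in the alphabet: a↔z, b↔y, c↔x, and so on (the Atbash cipher).
Reversing it on izwrhs: i↔r, z↔a, w↔d, r↔i, h↔s, s↔h.

radish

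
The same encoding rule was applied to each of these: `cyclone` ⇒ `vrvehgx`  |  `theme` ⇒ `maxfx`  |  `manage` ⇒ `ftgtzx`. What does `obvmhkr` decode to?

Compare letters: c→v is +19, y→r is +19, c→v is +19 — a constant shift. This is a Caesar cipher with shift 19.
Reversing it on obvmhkr: o−19=v, b−19=i, v−19=c, m−19=t, h−19=o, k−19=r, r−19=y.

victory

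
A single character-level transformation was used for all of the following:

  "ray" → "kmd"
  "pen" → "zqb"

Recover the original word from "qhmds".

grave

The output letters match the input read backwards, each shifted +12: ray reversed is yar. The word is reversed, then every letter is shifted forward by 12.
Undoing it on qhmds: shift back: q−12=e, h−12=v, m−12=a, d−12=r, s−12=g → evarg; then reverse → grave.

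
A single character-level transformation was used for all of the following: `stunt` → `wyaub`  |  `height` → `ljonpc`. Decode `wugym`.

spare

Letter i (0-indexed) is shifted by i+4, so successive shifts are 4, 5, 6, ….
Reversing it on wugym: w−4=s, u−5=p, g−6=a, y−7=r, m−8=e.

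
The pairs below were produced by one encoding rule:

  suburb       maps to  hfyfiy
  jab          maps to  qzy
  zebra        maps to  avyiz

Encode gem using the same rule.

tvn

Each letter is replaced by its mirror in the alphabet: a↔z, b↔y, c↔x, and so on (the Atbash cipher).
On gem: g↔t, e↔v, m↔n.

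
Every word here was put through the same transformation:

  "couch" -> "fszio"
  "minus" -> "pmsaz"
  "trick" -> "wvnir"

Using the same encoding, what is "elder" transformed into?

In couch: c→f is +3, o→s is +4, u→z is +5, c→i is +6 — the shift increases by 1 each position. Letter i (0-indexed) is shifted by i+3, so successive shifts are 3, 4, 5, ….
On elder: e+3=h, l+4=p, d+5=i, e+6=k, r+7=y.

hpiky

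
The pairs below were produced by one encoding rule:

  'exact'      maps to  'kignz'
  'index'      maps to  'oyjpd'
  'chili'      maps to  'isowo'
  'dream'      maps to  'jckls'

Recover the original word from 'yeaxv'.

stump

Shifts by position in exact: pos 0: e→k (+6), pos 1: x→i (+11), pos 2: a→g (+6), pos 3: c→n (+11) — repeating every 2. It's a Vigenère-style cipher with numeric key [6,11]: position i shifts by key[i mod 2].
Undoing it on yeaxv: y−6=s, e−11=t, a−6=u, x−11=m, v−6=p.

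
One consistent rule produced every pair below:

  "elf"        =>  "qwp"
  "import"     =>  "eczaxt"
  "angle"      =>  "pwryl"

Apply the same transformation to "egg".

The output letters match the input read backwards, each shifted +11: elf reversed is fle. Two steps: reverse the string, then apply a Caesar shift of +11.
For egg: reverse → gge; then shift: g+11=r, g+11=r, e+11=p.

rrp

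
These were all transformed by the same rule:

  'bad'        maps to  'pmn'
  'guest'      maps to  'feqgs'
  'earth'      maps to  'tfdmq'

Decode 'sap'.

Two steps: reverse the string, then apply a Caesar shift of +12.
Reversing it on sap: shift back: s−12=g, a−12=o, p−12=d → god; then reverse → dog.

dog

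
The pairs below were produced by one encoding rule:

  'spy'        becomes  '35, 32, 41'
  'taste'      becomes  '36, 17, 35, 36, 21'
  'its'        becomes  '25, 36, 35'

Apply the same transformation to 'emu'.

Each letter is replaced by its alphabet position (a=1..z=26) + 16.
For emu: e=5→21, m=13→29, u=21→37.

21, 29, 37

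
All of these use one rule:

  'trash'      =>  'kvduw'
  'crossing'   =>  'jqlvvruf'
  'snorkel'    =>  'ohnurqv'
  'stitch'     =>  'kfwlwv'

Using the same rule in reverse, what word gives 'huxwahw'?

The output letters match the input read backwards, each shifted +3: trash reversed is hsart. Two steps: reverse the string, then apply a Caesar shift of +3.
Reversing it on huxwahw: shift back: h−3=e, u−3=r, x−3=u, w−3=t, a−3=x, h−3=e, w−3=t → erutxet; then reverse → texture.

texture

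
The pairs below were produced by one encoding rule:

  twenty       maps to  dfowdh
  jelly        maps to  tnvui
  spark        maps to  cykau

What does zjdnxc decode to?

patent

Shifts by position in twenty: pos 0: t→d (+10), pos 1: w→f (+9), pos 2: e→o (+10), pos 3: n→w (+9) — repeating every 2. The shifts repeat in a cycle of length 2: positions 0,1,… shift by +10, +9, then the pattern repeats.
Decoding zjdnxc: z−10=p, j−9=a, d−10=t, n−9=e, x−10=n, c−9=t.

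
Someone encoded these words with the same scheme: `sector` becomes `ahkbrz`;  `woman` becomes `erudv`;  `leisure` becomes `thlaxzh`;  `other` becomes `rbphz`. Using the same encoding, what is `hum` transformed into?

pxu

The shift depends on letter class: consonant s→a is +8, but vowel e→h is +3. Two shifts are in play — +3 for a/e/i/o/u, +8 for every other letter.
For hum: h(cons)+8=p, u(vowel)+3=x, m(cons)+8=u.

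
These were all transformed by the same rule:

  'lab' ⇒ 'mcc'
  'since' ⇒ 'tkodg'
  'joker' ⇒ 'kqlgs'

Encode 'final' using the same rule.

The shift depends on letter class: consonant l→m is +1, but vowel a→c is +2. Two shifts are in play — +2 for a/e/i/o/u, +1 for every other letter.
For final: f(cons)+1=g, i(vowel)+2=k, n(cons)+1=o, a(vowel)+2=c, l(cons)+1=m.

gkocm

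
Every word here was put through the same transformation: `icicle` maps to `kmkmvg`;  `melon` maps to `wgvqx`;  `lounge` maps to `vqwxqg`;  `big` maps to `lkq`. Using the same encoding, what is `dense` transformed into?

ngxcg

The shift depends on letter class: consonant c→m is +10, but vowel i→k is +2. Two shifts are in play — +2 for a/e/i/o/u, +10 for every other letter.
For dense: d(cons)+10=n, e(vowel)+2=g, n(cons)+10=x, s(cons)+10=c, e(vowel)+2=g.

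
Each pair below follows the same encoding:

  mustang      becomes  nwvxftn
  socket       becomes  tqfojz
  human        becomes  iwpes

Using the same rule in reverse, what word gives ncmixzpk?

majestic

Each letter shifts forward by (position + 1), i.e. 1, 2, 3, … — the shift grows by one for each successive letter.
Reversing it on ncmixzpk: n−1=m, c−2=a, m−3=j, i−4=e, x−5=s, z−6=t, p−7=i, k−8=c.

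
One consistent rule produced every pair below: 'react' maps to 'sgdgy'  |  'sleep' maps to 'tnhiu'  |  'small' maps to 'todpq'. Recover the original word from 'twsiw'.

super

The shift increases by 1 at each position, starting from +1: 1, 2, 3, ….
Reversing it on twsiw: t−1=s, w−2=u, s−3=p, i−4=e, w−5=r.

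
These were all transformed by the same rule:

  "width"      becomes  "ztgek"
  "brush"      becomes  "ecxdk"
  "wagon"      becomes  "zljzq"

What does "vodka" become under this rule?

yzgvd

Shifts by position in width: pos 0: w→z (+3), pos 1: i→t (+11), pos 2: d→g (+3), pos 3: t→e (+11) — repeating every 2. The shifts repeat in a cycle of length 2: positions 0,1,… shift by +3, +11, then the pattern repeats.
On vodka: v+3=y, o+11=z, d+3=g, k+11=v, a+3=d.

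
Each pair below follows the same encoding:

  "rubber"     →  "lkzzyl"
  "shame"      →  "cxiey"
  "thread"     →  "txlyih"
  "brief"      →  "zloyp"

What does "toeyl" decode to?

Treating letters as 0–25, the rule is x ↦ 17x + 8 (mod 26).
Reversing it on toeyl: t(19)→23·(19−8)≡19=t; o(14)→23·(14−8)≡8=i; e(4)→23·(4−8)≡12=m; y(24)→23·(24−8)≡4=e; l(11)→23·(11−8)≡17=r (all mod 26).

timer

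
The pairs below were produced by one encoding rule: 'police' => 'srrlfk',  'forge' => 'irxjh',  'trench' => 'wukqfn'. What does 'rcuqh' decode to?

Shifts by position in police: pos 0: p→s (+3), pos 1: o→r (+3), pos 2: l→r (+6), pos 3: i→l (+3), pos 4: c→f (+3), pos 5: e→k (+6) — repeating every 3. The shifts repeat in a cycle of length 3: positions 0,1,… shift by +3, +3, +6, then the pattern repeats.
Decoding rcuqh: r−3=o, c−3=z, u−6=o, q−3=n, h−3=e.

ozone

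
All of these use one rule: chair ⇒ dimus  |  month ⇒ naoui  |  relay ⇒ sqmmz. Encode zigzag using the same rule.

auhamh

The shift depends on letter class: consonant c→d is +1, but vowel a→m is +12. Vowels shift forward by 12 and consonants shift forward by 1.
Applying it to zigzag: z(cons)+1=a, i(vowel)+12=u, g(cons)+1=h, z(cons)+1=a, a(vowel)+12=m, g(cons)+1=h.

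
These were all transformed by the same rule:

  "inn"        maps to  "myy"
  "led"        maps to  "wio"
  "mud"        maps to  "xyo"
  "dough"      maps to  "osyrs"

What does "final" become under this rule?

qmyew

The shift depends on letter class: consonant n→y is +11, but vowel i→m is +4. Vowels shift forward by 4 and consonants shift forward by 11.
For final: f(cons)+11=q, i(vowel)+4=m, n(cons)+11=y, a(vowel)+4=e, l(cons)+11=w.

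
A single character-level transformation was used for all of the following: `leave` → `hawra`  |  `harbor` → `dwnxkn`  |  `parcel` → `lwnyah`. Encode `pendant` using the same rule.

This is a Caesar cipher with shift 22.
Applying it to pendant: p+22=l, e+22=a, n+22=j, d+22=z, a+22=w, n+22=j, t+22=p.

lajzwjp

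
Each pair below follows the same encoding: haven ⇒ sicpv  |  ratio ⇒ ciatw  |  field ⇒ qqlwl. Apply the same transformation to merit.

xmytb

Shifts by position in haven: pos 0: h→s (+11), pos 1: a→i (+8), pos 2: v→c (+7), pos 3: e→p (+11), pos 4: n→v (+8) — repeating every 3. It's a Vigenère-style cipher with numeric key [11,8,7]: position i shifts by key[i mod 3].
For merit: m+11=x, e+8=m, r+7=y, i+11=t, t+8=b.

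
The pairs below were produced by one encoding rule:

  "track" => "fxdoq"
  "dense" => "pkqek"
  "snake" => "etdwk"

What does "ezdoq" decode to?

stack

It's a Vigenère-style cipher with numeric key [12,6,3]: position i shifts by key[i mod 3].
Decoding ezdoq: e−12=s, z−6=t, d−3=a, o−12=c, q−6=k.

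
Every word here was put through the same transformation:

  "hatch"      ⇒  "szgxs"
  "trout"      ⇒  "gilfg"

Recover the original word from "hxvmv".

Letters are reflected about the middle of the alphabet (position → 25−position): Atbash.
Undoing it on hxvmv: h↔s, x↔c, v↔e, m↔n, v↔e.

scene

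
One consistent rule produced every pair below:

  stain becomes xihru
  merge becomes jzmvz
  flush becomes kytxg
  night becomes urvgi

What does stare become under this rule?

xihmz

Treating letters as 0–25, the rule is x ↦ 11x + 7 (mod 26).
For stare: s(18)→11·18+7≡23=x; t(19)→11·19+7≡8=i; a(0)→11·0+7≡7=h; r(17)→11·17+7≡12=m; e(4)→11·4+7≡25=z (all mod 26).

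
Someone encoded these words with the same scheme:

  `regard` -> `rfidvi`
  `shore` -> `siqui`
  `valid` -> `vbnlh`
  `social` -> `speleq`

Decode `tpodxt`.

tomato

In regard: r→r is +0, e→f is +1, g→i is +2, a→d is +3 — the shift increases by 1 each position. The shift increases by 1 at each position, starting from +0: 0, 1, 2, ….
Reversing it on tpodxt: t−0=t, p−1=o, o−2=m, d−3=a, x−4=t, t−5=o.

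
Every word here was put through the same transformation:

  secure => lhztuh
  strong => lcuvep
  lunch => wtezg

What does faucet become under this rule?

yrtzhc

s(18)→l(11) and e(4)→h(7) fit y≡17x+17 (mod 26); the inverse of 17 mod 26 is 23. This is an affine cipher: with a=0,…,z=25, each position x becomes (17x+17) mod 26.
For faucet: f(5)→17·5+17≡24=y; a(0)→17·0+17≡17=r; u(20)→17·20+17≡19=t; c(2)→17·2+17≡25=z; e(4)→17·4+17≡7=h; t(19)→17·19+17≡2=c (all mod 26).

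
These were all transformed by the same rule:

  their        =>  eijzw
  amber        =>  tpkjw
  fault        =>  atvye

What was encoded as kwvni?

t(19)→e(4) and h(7)→i(8) fit y≡17x+19 (mod 26); the inverse of 17 mod 26 is 23. Each letter's alphabet position (a=0..z=25) is mapped through 17·x+19 mod 26 — an affine cipher.
Reversing it on kwvni: k(10)→23·(10−19)≡1=b; w(22)→23·(22−19)≡17=r; v(21)→23·(21−19)≡20=u; n(13)→23·(13−19)≡18=s; i(8)→23·(8−19)≡7=h (all mod 26).

brush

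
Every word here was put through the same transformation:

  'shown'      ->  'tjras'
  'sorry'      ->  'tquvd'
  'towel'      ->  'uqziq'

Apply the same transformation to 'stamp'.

In shown: s→t is +1, h→j is +2, o→r is +3, w→a is +4 — the shift increases by 1 each position. Each letter shifts forward by (position + 1), i.e. 1, 2, 3, … — the shift grows by one for each successive letter.
Applying it to stamp: s+1=t, t+2=v, a+3=d, m+4=q, p+5=u.

tvdqu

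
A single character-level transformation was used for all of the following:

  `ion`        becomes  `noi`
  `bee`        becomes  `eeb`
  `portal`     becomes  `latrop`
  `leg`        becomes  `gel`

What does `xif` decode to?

The word is simply reversed.
Decoding xif: then reverse → fix.

fix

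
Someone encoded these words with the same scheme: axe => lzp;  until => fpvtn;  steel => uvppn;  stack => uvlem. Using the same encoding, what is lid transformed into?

ntf

The shift depends on letter class: consonant x→z is +2, but vowel a→l is +11. The rule splits by letter class: vowels +11, consonants +2.
On lid: l(cons)+2=n, i(vowel)+11=t, d(cons)+2=f.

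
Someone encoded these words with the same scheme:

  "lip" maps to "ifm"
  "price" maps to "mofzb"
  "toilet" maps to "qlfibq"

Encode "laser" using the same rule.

ixpbo

Compare letters: l→i is +23, i→f is +23, p→m is +23 — a constant shift. It's a constant shift of +23 (ROT23).
Applying it to laser: l+23=i, a+23=x, s+23=p, e+23=b, r+23=o.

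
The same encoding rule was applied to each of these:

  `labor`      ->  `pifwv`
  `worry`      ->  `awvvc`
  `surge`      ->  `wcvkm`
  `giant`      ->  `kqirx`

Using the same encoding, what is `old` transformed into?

wph

The shift depends on letter class: consonant l→p is +4, but vowel a→i is +8. The rule splits by letter class: vowels +8, consonants +4.
Applying it to old: o(vowel)+8=w, l(cons)+4=p, d(cons)+4=h.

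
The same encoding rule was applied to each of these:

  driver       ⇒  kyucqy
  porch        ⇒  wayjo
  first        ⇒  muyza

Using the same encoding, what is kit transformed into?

rua

The shift depends on letter class: consonant d→k is +7, but vowel i→u is +12. The rule splits by letter class: vowels +12, consonants +7.
Applying it to kit: k(cons)+7=r, i(vowel)+12=u, t(cons)+7=a.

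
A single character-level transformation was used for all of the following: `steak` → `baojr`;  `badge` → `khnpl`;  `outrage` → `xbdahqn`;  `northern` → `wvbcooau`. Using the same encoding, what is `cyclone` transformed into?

Shifts by position in steak: pos 0: s→b (+9), pos 1: t→a (+7), pos 2: e→o (+10), pos 3: a→j (+9), pos 4: k→r (+7) — repeating every 3. A repeating key of period 3 is used — shifts +9, +7, +10 over and over.
On cyclone: c+9=l, y+7=f, c+10=m, l+9=u, o+7=v, n+10=x, e+9=n.

lfmuvxn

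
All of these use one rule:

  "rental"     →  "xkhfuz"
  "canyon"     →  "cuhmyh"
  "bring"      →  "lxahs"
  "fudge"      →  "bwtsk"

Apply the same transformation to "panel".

r(17)→x(23) and e(4)→k(10) fit y≡17x+20 (mod 26); the inverse of 17 mod 26 is 23. Each letter's alphabet position (a=0..z=25) is mapped through 17·x+20 mod 26 — an affine cipher.
Applying it to panel: p(15)→17·15+20≡15=p; a(0)→17·0+20≡20=u; n(13)→17·13+20≡7=h; e(4)→17·4+20≡10=k; l(11)→17·11+20≡25=z (all mod 26).

puhkz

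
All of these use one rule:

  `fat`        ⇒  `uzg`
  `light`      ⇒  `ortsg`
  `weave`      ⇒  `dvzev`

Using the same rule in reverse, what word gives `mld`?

Each pair mirrors across the alphabet (f↔u, a↔z, t↔g): positions sum to 25. This is the alphabet-reversal cipher (Atbash): a becomes z, b becomes y, etc.
Decoding mld: m↔n, l↔o, d↔w.

now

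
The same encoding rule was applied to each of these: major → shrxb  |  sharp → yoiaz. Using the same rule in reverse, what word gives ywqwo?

In major: m→s is +6, a→h is +7, j→r is +8, o→x is +9 — the shift increases by 1 each position. Each letter shifts forward by (position + 6), i.e. 6, 7, 8, … — the shift grows by one for each successive letter.
Decoding ywqwo: y−6=s, w−7=p, q−8=i, w−9=n, o−10=e.

spine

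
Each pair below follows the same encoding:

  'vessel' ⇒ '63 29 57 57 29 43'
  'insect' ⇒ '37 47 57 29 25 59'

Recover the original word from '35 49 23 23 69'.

v(#22)→63 and e(#5)→29: differences scale by 2, so n = 2·pos + 19. Each letter becomes 2×(its alphabet position, a=1..z=26) + 19.
Reversing it on 35 49 23 23 69: 35→(35−19)÷2=8=h, 49→(49−19)÷2=15=o, 23→(23−19)÷2=2=b, 23→(23−19)÷2=2=b, 69→(69−19)÷2=25=y.

hobby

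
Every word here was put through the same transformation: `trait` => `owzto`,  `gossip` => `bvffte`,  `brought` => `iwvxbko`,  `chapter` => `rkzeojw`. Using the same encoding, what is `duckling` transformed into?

axrlutmb

Each letter's alphabet position (a=0..z=25) is mapped through 9·x+25 mod 26 — an affine cipher.
On duckling: d(3)→9·3+25≡0=a; u(20)→9·20+25≡23=x; c(2)→9·2+25≡17=r; k(10)→9·10+25≡11=l; l(11)→9·11+25≡20=u; i(8)→9·8+25≡19=t; n(13)→9·13+25≡12=m; g(6)→9·6+25≡1=b (all mod 26).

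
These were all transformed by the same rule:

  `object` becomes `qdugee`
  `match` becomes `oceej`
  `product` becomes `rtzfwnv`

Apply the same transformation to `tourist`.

It's a Vigenère-style cipher with numeric key [2,2,11]: position i shifts by key[i mod 3].
For tourist: t+2=v, o+2=q, u+11=f, r+2=t, i+2=k, s+11=d, t+2=v.

vqftkdv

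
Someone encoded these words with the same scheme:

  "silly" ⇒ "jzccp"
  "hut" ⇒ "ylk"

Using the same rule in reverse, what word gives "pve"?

Compare letters: s→j is +17, i→z is +17, l→c is +17 — a constant shift. This is a Caesar cipher with shift 17.
Undoing it on pve: p−17=y, v−17=e, e−17=n.

yen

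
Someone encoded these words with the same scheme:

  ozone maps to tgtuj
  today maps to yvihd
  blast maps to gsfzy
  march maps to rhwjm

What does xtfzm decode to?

smash

Shifts by position in ozone: pos 0: o→t (+5), pos 1: z→g (+7), pos 2: o→t (+5), pos 3: n→u (+7) — repeating every 2. It's a Vigenère-style cipher with numeric key [5,7]: position i shifts by key[i mod 2].
Reversing it on xtfzm: x−5=s, t−7=m, f−5=a, z−7=s, m−5=h.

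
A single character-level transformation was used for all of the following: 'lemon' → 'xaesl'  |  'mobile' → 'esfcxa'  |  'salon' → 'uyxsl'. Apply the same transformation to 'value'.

l(11)→x(23) and e(4)→a(0) fit y≡7x+24 (mod 26); the inverse of 7 mod 26 is 15. Treating letters as 0–25, the rule is x ↦ 7x + 24 (mod 26).
On value: v(21)→7·21+24≡15=p; a(0)→7·0+24≡24=y; l(11)→7·11+24≡23=x; u(20)→7·20+24≡8=i; e(4)→7·4+24≡0=a (all mod 26).

pyxia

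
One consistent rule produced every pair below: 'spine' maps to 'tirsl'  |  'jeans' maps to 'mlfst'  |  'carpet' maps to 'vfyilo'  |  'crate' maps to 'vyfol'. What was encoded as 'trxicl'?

simple

s(18)→t(19) and p(15)→i(8) fit y≡21x+5 (mod 26); the inverse of 21 mod 26 is 5. Treating letters as 0–25, the rule is x ↦ 21x + 5 (mod 26).
Reversing it on trxicl: t(19)→5·(19−5)≡18=s; r(17)→5·(17−5)≡8=i; x(23)→5·(23−5)≡12=m; i(8)→5·(8−5)≡15=p; c(2)→5·(2−5)≡11=l; l(11)→5·(11−5)≡4=e (all mod 26).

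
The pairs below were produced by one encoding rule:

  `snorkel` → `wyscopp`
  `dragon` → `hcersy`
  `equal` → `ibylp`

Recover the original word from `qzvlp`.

Shifts by position in snorkel: pos 0: s→w (+4), pos 1: n→y (+11), pos 2: o→s (+4), pos 3: r→c (+11) — repeating every 2. It's a Vigenère-style cipher with numeric key [4,11]: position i shifts by key[i mod 2].
Undoing it on qzvlp: q−4=m, z−11=o, v−4=r, l−11=a, p−4=l.

moral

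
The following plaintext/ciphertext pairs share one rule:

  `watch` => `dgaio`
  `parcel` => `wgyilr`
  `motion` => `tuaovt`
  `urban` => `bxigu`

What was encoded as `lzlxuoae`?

The shifts repeat in a cycle of length 2: positions 0,1,… shift by +7, +6, then the pattern repeats.
Reversing it on lzlxuoae: l−7=e, z−6=t, l−7=e, x−6=r, u−7=n, o−6=i, a−7=t, e−6=y.

eternity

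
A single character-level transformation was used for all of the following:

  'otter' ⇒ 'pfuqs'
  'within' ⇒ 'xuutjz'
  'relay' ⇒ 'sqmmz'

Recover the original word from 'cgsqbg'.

bureau

A repeating key of period 2 is used — shifts +1, +12 over and over.
Undoing it on cgsqbg: c−1=b, g−12=u, s−1=r, q−12=e, b−1=a, g−12=u.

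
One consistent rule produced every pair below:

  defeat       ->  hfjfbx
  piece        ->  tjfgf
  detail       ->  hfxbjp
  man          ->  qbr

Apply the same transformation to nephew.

rftlfa

The shift depends on letter class: consonant d→h is +4, but vowel e→f is +1. Two shifts are in play — +1 for a/e/i/o/u, +4 for every other letter.
On nephew: n(cons)+4=r, e(vowel)+1=f, p(cons)+4=t, h(cons)+4=l, e(vowel)+1=f, w(cons)+4=a.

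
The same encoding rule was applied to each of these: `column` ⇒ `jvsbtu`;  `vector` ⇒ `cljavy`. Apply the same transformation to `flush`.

Each letter is shifted forward by 7 in the alphabet (a Caesar shift of +7).
On flush: f+7=m, l+7=s, u+7=b, s+7=z, h+7=o.

msbzo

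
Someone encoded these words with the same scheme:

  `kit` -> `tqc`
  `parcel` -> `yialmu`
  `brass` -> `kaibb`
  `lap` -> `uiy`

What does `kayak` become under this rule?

Vowels shift forward by 8 and consonants shift forward by 9.
For kayak: k(cons)+9=t, a(vowel)+8=i, y(cons)+9=h, a(vowel)+8=i, k(cons)+9=t.

tihit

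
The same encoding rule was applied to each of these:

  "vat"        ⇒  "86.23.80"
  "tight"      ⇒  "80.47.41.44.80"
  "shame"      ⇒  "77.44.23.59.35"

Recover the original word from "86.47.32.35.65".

The formula is n = 3×(alphabet index, a=1) + 20.
Reversing it on 86.47.32.35.65: 86→(86−20)÷3=22=v, 47→(47−20)÷3=9=i, 32→(32−20)÷3=4=d, 35→(35−20)÷3=5=e, 65→(65−20)÷3=15=o.

video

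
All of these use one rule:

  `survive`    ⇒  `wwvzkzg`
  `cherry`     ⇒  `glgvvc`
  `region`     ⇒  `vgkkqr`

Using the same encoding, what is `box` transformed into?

fqb

Two shifts are in play — +2 for a/e/i/o/u, +4 for every other letter.
Applying it to box: b(cons)+4=f, o(vowel)+2=q, x(cons)+4=b.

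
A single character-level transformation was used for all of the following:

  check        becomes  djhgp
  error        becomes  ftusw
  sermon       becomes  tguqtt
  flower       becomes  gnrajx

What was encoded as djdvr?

charm

Letter i (0-indexed) is shifted by i+1, so successive shifts are 1, 2, 3, ….
Undoing it on djdvr: d−1=c, j−2=h, d−3=a, v−4=r, r−5=m.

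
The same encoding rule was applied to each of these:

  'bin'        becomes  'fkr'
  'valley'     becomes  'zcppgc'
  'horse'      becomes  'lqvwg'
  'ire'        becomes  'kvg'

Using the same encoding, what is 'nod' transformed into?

rqh

The shift depends on letter class: consonant b→f is +4, but vowel i→k is +2. Two shifts are in play — +2 for a/e/i/o/u, +4 for every other letter.
For nod: n(cons)+4=r, o(vowel)+2=q, d(cons)+4=h.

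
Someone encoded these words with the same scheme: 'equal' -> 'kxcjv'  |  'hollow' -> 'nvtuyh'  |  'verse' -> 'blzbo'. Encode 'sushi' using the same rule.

In equal: e→k is +6, q→x is +7, u→c is +8, a→j is +9 — the shift increases by 1 each position. Letter i (0-indexed) is shifted by i+6, so successive shifts are 6, 7, 8, ….
On sushi: s+6=y, u+7=b, s+8=a, h+9=q, i+10=s.

ybaqs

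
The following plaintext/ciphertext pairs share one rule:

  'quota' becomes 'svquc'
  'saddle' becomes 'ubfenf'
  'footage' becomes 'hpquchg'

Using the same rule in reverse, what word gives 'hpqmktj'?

foolish

Shifts by position in quota: pos 0: q→s (+2), pos 1: u→v (+1), pos 2: o→q (+2), pos 3: t→u (+1) — repeating every 2. It's a Vigenère-style cipher with numeric key [2,1]: position i shifts by key[i mod 2].
Reversing it on hpqmktj: h−2=f, p−1=o, q−2=o, m−1=l, k−2=i, t−1=s, j−2=h.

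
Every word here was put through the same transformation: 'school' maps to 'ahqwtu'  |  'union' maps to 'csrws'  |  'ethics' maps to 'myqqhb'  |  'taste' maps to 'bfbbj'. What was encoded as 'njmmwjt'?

Shifts by position in school: pos 0: s→a (+8), pos 1: c→h (+5), pos 2: h→q (+9), pos 3: o→w (+8), pos 4: o→t (+5), pos 5: l→u (+9) — repeating every 3. It's a Vigenère-style cipher with numeric key [8,5,9]: position i shifts by key[i mod 3].
Undoing it on njmmwjt: n−8=f, j−5=e, m−9=d, m−8=e, w−5=r, j−9=a, t−8=l.

federal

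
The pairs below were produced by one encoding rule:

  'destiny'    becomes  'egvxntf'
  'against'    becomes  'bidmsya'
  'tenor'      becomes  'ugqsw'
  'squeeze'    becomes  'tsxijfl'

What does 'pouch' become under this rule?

qqxgm

The shift increases by 1 at each position, starting from +1: 1, 2, 3, ….
On pouch: p+1=q, o+2=q, u+3=x, c+4=g, h+5=m.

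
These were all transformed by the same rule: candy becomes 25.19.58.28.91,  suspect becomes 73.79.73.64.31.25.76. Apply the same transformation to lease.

With a=1..z=26, the number is 3·pos + 16.
Applying it to lease: l=12→52, e=5→31, a=1→19, s=19→73, e=5→31.

52.31.19.73.31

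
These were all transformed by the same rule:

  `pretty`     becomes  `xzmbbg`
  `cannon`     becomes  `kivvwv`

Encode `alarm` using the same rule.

itizu

Compare letters: p→x is +8, r→z is +8, e→m is +8 — a constant shift. It's a constant shift of +8 (ROT8).
For alarm: a+8=i, l+8=t, a+8=i, r+8=z, m+8=u.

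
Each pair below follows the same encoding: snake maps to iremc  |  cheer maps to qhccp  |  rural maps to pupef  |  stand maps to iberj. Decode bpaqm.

trick

s(18)→i(8) and n(13)→r(17) fit y≡19x+4 (mod 26); the inverse of 19 mod 26 is 11. Each letter's alphabet position (a=0..z=25) is mapped through 19·x+4 mod 26 — an affine cipher.
Reversing it on bpaqm: b(1)→11·(1−4)≡19=t; p(15)→11·(15−4)≡17=r; a(0)→11·(0−4)≡8=i; q(16)→11·(16−4)≡2=c; m(12)→11·(12−4)≡10=k (all mod 26).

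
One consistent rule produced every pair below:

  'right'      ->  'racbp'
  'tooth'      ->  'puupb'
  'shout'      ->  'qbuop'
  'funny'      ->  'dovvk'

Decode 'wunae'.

r(17)→r(17) and i(8)→a(0) fit y≡25x+8 (mod 26); the inverse of 25 mod 26 is 25. This is an affine cipher: with a=0,…,z=25, each position x becomes (25x+8) mod 26.
Undoing it on wunae: w(22)→25·(22−8)≡12=m; u(20)→25·(20−8)≡14=o; n(13)→25·(13−8)≡21=v; a(0)→25·(0−8)≡8=i; e(4)→25·(4−8)≡4=e (all mod 26).

movie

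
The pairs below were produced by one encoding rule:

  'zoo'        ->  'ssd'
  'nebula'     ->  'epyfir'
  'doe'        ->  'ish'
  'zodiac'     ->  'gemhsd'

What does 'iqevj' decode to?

frame

The output letters match the input read backwards, each shifted +4: zoo reversed is ooz. The word is reversed, then every letter is shifted forward by 4.
Undoing it on iqevj: shift back: i−4=e, q−4=m, e−4=a, v−4=r, j−4=f → emarf; then reverse → frame.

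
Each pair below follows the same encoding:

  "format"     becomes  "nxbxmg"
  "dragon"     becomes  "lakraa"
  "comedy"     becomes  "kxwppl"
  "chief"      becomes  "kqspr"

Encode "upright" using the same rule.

In format: f→n is +8, o→x is +9, r→b is +10, m→x is +11 — the shift increases by 1 each position. Each letter shifts forward by (position + 8), i.e. 8, 9, 10, … — the shift grows by one for each successive letter.
Applying it to upright: u+8=c, p+9=y, r+10=b, i+11=t, g+12=s, h+13=u, t+14=h.

cybtsuh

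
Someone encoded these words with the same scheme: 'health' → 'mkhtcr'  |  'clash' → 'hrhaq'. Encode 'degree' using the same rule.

In health: h→m is +5, e→k is +6, a→h is +7, l→t is +8 — the shift increases by 1 each position. Letter i (0-indexed) is shifted by i+5, so successive shifts are 5, 6, 7, ….
Applying it to degree: d+5=i, e+6=k, g+7=n, r+8=z, e+9=n, e+10=o.

iknzno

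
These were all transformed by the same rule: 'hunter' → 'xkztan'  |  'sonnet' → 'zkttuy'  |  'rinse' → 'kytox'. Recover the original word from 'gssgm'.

The output letters match the input read backwards, each shifted +6: hunter reversed is retnuh. The word is reversed, then every letter is shifted forward by 6.
Decoding gssgm: shift back: g−6=a, s−6=m, s−6=m, g−6=a, m−6=g → ammag; then reverse → gamma.

gamma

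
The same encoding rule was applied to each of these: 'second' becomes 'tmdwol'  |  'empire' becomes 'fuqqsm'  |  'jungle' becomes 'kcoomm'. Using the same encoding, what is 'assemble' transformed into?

batmnjmm

Shifts by position in second: pos 0: s→t (+1), pos 1: e→m (+8), pos 2: c→d (+1), pos 3: o→w (+8) — repeating every 2. The shifts repeat in a cycle of length 2: positions 0,1,… shift by +1, +8, then the pattern repeats.
Applying it to assemble: a+1=b, s+8=a, s+1=t, e+8=m, m+1=n, b+8=j, l+1=m, e+8=m.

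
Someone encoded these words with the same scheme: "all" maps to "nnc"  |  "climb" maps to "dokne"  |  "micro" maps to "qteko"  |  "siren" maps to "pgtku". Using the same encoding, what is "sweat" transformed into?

vcgyu

Two steps: reverse the string, then apply a Caesar shift of +2.
Applying it to sweat: reverse → taews; then shift: t+2=v, a+2=c, e+2=g, w+2=y, s+2=u.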